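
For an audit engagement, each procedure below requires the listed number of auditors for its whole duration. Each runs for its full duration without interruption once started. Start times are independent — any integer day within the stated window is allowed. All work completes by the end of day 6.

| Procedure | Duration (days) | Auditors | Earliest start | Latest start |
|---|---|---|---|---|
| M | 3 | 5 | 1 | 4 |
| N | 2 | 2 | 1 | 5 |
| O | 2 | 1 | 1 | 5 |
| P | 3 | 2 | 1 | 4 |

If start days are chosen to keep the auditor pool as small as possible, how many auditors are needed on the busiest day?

5

Early-start (M@1, N@1, O@1, P@1) gives peak 10: d1:10  d2:10  d3:7  d4:0  d5:0  d6:0.
Shift N→4, O→4, P→4.
Schedule M@1, N@4, O@4, P@4: d1:5  d2:5  d3:5  d4:5  d5:5  d6:2 — peak 5.
Total auditor-days = 27 over 6 days ⇒ peak ≥ ⌈27/6⌉ = 5, so 5 is optimal.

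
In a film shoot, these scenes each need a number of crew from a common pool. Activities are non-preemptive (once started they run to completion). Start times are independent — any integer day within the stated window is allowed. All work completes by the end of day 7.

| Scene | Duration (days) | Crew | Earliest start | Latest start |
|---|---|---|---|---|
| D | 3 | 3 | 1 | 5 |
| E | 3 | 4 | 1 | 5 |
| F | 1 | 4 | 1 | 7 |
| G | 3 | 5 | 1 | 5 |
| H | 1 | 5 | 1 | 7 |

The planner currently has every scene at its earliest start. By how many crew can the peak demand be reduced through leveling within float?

13

Early-start peak: d1:21  d2:12  d3:12  d4:0  d5:0  d6:0  d7:0 ⇒ 21.
Leveled (D@1, E@2, F@4, G@5, H@1): d1:8  d2:7  d3:7  d4:8  d5:5  d6:5  d7:5 ⇒ 8.
Reduction 21 − 8 = 13.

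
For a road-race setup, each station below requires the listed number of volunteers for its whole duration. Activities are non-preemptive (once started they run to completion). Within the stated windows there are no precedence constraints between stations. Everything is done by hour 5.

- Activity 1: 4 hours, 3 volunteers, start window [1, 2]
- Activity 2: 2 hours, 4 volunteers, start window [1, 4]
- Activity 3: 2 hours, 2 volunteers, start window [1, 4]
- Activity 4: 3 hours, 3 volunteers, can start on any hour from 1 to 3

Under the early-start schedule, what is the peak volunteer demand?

Early-start schedule: Activity 1@1, Activity 2@1, Activity 3@1, Activity 4@1.
Load per hour: hour 1: 12, hour 2: 12, hour 3: 6, hour 4: 3, hour 5: 0.
Peak is 12.

12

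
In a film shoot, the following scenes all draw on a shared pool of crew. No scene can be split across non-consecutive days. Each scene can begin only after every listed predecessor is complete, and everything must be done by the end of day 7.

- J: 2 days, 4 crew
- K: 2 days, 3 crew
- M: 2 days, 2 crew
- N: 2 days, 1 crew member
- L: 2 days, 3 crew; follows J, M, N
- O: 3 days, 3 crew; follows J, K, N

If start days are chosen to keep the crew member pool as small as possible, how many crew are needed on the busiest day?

Early-start (J@1, K@1, M@1, N@1, L@3, O@3) gives peak 10: d1:10  d2:10  d3:6  d4:6  d5:3  d6:0  d7:0.
Shift K→3, N→3, L→5, O→5.
Schedule J@1, K@3, M@1, N@3, L@5, O@5: d1:6  d2:6  d3:4  d4:4  d5:6  d6:6  d7:3 — peak 6.

6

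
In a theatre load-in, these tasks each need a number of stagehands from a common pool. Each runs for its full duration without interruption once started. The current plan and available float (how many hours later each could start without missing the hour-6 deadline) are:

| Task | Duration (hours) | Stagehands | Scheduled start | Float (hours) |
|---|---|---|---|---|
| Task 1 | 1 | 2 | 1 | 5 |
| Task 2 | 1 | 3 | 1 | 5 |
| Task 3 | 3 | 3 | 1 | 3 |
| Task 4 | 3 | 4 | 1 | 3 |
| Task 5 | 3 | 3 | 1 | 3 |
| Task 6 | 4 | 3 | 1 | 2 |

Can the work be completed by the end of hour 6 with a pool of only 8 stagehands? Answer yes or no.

no

The minimum achievable peak is 9; 8 < 9, so no feasible schedule stays within the cap.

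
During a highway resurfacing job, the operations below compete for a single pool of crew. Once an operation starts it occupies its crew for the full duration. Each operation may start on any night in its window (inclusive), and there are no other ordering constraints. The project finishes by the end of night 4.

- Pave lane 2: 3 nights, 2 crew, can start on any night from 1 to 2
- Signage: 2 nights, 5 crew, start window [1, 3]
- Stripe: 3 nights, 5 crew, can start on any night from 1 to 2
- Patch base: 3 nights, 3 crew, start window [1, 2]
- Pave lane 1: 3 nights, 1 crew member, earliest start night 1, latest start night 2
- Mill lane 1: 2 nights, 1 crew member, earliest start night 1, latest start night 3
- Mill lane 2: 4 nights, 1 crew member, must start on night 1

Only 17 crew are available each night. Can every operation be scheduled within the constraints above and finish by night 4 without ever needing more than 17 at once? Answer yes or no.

yes

Schedule Pave lane 2@1, Signage@1, Stripe@1, Patch base@1, Pave lane 1@1, Mill lane 1@3, Mill lane 2@1: n1:17  n2:17  n3:13  n4:2 — peak 17 ≤ 17.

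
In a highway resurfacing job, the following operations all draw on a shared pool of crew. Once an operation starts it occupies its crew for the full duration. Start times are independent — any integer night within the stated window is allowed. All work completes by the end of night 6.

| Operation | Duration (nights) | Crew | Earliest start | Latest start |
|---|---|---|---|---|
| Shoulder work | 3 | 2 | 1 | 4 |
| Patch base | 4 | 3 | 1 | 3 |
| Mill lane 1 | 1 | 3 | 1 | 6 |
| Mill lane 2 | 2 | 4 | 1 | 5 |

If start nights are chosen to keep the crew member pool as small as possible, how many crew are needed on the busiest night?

Early-start (Shoulder work@1, Patch base@1, Mill lane 1@1, Mill lane 2@1) gives peak 12: n1:12  n2:9  n3:5  n4:3  n5:0  n6:0.
Shift Mill lane 1→4, Mill lane 2→5.
Schedule Shoulder work@1, Patch base@1, Mill lane 1@4, Mill lane 2@5: n1:5  n2:5  n3:5  n4:6  n5:4  n6:4 — peak 6.

6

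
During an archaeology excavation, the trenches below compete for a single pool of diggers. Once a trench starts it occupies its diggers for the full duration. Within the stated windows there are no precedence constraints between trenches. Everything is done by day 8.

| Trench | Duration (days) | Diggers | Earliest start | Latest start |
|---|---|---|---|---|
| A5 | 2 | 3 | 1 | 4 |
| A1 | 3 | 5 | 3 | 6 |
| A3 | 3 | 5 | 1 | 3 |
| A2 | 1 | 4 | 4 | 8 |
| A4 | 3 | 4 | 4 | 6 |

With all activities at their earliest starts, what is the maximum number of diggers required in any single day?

13

Early-start schedule: A5@1, A1@3, A3@1, A2@4, A4@4.
Load per day: day 1: 8, day 2: 8, day 3: 10, day 4: 13, day 5: 9, day 6: 4, day 7: 0, day 8: 0.
Peak is 13.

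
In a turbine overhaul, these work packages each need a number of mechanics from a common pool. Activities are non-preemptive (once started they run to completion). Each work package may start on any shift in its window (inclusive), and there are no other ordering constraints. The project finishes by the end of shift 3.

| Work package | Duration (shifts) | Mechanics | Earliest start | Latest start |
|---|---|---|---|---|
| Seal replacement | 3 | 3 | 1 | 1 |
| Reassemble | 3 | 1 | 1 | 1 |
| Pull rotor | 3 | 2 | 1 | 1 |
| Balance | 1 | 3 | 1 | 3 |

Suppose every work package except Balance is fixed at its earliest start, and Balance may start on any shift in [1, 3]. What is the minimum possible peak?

9

Balance@1: s1:9  s2:6  s3:6 → peak 9
Balance@2: s1:6  s2:9  s3:6 → peak 9
Balance@3: s1:6  s2:6  s3:9 → peak 9
Best is Balance@1, peak 9.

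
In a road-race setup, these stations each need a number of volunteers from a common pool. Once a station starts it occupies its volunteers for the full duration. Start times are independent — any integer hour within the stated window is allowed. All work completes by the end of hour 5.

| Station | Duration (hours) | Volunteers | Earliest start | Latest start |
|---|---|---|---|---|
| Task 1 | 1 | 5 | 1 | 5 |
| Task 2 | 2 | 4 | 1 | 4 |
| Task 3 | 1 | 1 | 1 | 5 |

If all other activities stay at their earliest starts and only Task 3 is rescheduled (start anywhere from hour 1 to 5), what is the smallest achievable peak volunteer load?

9

Task 3@1: h1:10  h2:4  h3:0  h4:0  h5:0 → peak 10
Task 3@2: h1:9  h2:5  h3:0  h4:0  h5:0 → peak 9
Task 3@3: h1:9  h2:4  h3:1  h4:0  h5:0 → peak 9
Task 3@4: h1:9  h2:4  h3:0  h4:1  h5:0 → peak 9
Task 3@5: h1:9  h2:4  h3:0  h4:0  h5:1 → peak 9
Best is Task 3@2, peak 9.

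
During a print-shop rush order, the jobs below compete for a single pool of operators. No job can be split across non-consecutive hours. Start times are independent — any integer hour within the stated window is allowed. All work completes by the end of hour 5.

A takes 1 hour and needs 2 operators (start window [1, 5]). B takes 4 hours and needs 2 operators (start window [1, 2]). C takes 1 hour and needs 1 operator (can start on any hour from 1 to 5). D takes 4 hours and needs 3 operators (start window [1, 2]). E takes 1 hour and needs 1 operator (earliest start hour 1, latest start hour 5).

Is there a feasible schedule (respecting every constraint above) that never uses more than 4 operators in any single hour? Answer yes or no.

no

Total operator-hours = 24; over 5 hours the average is 24/5 > 4, so some hour must exceed 4.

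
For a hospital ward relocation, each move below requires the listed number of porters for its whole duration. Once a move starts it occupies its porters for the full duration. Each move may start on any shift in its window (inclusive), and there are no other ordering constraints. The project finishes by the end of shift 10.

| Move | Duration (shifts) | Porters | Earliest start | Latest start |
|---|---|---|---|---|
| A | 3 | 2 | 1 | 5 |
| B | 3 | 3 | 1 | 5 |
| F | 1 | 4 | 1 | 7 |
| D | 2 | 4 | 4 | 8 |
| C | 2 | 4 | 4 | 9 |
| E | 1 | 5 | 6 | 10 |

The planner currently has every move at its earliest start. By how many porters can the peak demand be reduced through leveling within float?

4

Early-start peak: s1:9  s2:5  s3:5  s4:8  s5:8  s6:5  s7:0  s8:0  s9:0  s10:0 ⇒ 9.
Leveled (A@1, B@1, F@4, D@5, C@7, E@9): s1:5  s2:5  s3:5  s4:4  s5:4  s6:4  s7:4  s8:4  s9:5  s10:0 ⇒ 5.
Reduction 9 − 5 = 4.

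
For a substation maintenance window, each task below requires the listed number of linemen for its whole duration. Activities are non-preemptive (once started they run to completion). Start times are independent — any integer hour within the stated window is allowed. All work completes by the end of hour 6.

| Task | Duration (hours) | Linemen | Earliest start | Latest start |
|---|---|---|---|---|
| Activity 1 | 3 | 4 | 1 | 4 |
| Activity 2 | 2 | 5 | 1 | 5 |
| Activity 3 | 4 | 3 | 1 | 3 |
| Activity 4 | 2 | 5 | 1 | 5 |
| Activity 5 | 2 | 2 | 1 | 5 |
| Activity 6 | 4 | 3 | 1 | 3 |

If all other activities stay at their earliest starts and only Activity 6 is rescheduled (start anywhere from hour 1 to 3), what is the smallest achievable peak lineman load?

19

Activity 6@1: h1:22  h2:22  h3:10  h4:6  h5:0  h6:0 → peak 22
Activity 6@2: h1:19  h2:22  h3:10  h4:6  h5:3  h6:0 → peak 22
Activity 6@3: h1:19  h2:19  h3:10  h4:6  h5:3  h6:3 → peak 19
Best is Activity 6@3, peak 19.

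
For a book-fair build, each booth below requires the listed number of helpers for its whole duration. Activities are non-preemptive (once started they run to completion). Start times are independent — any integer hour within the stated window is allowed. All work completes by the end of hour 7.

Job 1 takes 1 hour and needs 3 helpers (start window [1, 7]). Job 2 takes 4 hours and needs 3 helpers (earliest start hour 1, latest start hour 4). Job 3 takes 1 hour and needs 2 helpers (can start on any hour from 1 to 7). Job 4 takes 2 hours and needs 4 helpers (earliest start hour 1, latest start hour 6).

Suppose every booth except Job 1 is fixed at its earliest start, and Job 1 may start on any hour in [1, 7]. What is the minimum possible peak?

9

Job 1@1: h1:12  h2:7  h3:3  h4:3  h5:0  h6:0  h7:0 → peak 12
Job 1@2: h1:9  h2:10  h3:3  h4:3  h5:0  h6:0  h7:0 → peak 10
Job 1@3: h1:9  h2:7  h3:6  h4:3  h5:0  h6:0  h7:0 → peak 9
Job 1@4: h1:9  h2:7  h3:3  h4:6  h5:0  h6:0  h7:0 → peak 9
Job 1@5: h1:9  h2:7  h3:3  h4:3  h5:3  h6:0  h7:0 → peak 9
Job 1@6: h1:9  h2:7  h3:3  h4:3  h5:0  h6:3  h7:0 → peak 9
Job 1@7: h1:9  h2:7  h3:3  h4:3  h5:0  h6:0  h7:3 → peak 9
Best is Job 1@3, peak 9.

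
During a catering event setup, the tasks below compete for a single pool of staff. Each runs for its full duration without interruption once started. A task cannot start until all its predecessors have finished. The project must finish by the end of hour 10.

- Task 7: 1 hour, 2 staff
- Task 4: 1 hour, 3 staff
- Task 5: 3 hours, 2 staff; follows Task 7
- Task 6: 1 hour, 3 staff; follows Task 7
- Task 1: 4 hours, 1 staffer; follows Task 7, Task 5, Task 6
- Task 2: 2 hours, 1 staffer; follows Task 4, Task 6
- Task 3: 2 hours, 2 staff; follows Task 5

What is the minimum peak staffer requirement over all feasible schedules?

3

Early-start (Task 7@1, Task 4@1, Task 5@2, Task 6@2, Task 1@5, Task 2@3, Task 3@5) gives peak 5: h1:5  h2:5  h3:3  h4:3  h5:3  h6:3  h7:1  h8:1  h9:0  h10:0.
Shift Task 4→2, Task 5→3, Task 6→6, Task 1→7, Task 2→7, Task 3→9.
Schedule Task 7@1, Task 4@2, Task 5@3, Task 6@6, Task 1@7, Task 2@7, Task 3@9: h1:2  h2:3  h3:2  h4:2  h5:2  h6:3  h7:2  h8:2  h9:3  h10:3 — peak 3.
Total staffer-hours = 24 over 10 hours ⇒ peak ≥ ⌈24/10⌉ = 3, so 3 is optimal.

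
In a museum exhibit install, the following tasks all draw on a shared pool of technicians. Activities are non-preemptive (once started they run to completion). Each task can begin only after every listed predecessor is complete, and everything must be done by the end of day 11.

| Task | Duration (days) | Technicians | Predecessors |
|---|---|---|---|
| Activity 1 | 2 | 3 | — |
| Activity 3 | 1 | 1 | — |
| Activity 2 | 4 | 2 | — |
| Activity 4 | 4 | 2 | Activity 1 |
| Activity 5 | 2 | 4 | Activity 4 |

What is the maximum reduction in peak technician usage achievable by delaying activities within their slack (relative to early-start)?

Early-start peak: d1:6  d2:5  d3:4  d4:4  d5:2  d6:2  d7:4  d8:4  d9:0  d10:0  d11:0 ⇒ 6.
Leveled (Activity 1@1, Activity 3@1, Activity 2@3, Activity 4@3, Activity 5@7): d1:4  d2:3  d3:4  d4:4  d5:4  d6:4  d7:4  d8:4  d9:0  d10:0  d11:0 ⇒ 4.
Reduction 6 − 4 = 2.

2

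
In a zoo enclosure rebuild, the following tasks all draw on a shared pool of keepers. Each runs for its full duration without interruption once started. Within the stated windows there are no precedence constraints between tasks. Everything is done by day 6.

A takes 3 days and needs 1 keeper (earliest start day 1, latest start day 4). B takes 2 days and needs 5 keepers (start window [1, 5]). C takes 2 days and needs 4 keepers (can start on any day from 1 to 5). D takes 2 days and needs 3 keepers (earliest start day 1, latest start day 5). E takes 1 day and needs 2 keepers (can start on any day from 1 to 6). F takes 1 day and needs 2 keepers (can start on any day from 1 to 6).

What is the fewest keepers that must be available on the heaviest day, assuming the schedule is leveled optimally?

Early-start (A@1, B@1, C@1, D@1, E@1, F@1) gives peak 17: d1:17  d2:13  d3:1  d4:0  d5:0  d6:0.
Shift C→3, D→5, E→4, F→5.
Schedule A@1, B@1, C@3, D@5, E@4, F@5: d1:6  d2:6  d3:5  d4:6  d5:5  d6:3 — peak 6.
Total keeper-days = 31 over 6 days ⇒ peak ≥ ⌈31/6⌉ = 6, so 6 is optimal.

6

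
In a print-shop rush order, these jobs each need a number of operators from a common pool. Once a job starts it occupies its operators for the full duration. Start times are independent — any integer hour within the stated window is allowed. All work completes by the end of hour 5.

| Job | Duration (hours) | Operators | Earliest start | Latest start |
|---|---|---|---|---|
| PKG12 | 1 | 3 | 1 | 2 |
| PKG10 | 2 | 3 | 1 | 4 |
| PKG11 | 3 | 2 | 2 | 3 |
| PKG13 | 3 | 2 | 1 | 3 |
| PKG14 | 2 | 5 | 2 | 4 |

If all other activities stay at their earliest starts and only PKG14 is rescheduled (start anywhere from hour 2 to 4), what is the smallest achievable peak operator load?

8

PKG14@2: h1:8  h2:12  h3:9  h4:2  h5:0 → peak 12
PKG14@3: h1:8  h2:7  h3:9  h4:7  h5:0 → peak 9
PKG14@4: h1:8  h2:7  h3:4  h4:7  h5:5 → peak 8
Best is PKG14@4, peak 8.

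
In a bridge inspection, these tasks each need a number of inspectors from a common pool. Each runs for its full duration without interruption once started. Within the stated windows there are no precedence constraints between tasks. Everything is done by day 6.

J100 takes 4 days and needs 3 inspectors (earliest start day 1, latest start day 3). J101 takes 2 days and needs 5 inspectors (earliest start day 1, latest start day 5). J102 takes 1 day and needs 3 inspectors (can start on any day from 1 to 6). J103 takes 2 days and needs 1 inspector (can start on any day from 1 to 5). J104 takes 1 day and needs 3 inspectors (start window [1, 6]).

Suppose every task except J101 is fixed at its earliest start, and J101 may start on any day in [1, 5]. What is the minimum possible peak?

J101@1: d1:15  d2:9  d3:3  d4:3  d5:0  d6:0 → peak 15
J101@2: d1:10  d2:9  d3:8  d4:3  d5:0  d6:0 → peak 10
J101@3: d1:10  d2:4  d3:8  d4:8  d5:0  d6:0 → peak 10
J101@4: d1:10  d2:4  d3:3  d4:8  d5:5  d6:0 → peak 10
J101@5: d1:10  d2:4  d3:3  d4:3  d5:5  d6:5 → peak 10
Best is J101@2, peak 10.

10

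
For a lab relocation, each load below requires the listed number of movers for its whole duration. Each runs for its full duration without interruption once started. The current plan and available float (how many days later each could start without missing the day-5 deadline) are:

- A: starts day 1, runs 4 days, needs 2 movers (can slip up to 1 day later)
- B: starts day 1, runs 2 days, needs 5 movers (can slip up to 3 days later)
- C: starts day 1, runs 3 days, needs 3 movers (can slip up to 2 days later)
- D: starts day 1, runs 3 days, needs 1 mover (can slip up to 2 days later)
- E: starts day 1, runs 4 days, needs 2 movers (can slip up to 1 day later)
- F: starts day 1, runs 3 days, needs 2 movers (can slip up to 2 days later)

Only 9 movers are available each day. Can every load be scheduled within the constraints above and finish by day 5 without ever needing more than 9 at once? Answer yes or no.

The minimum achievable peak is 10; 9 < 10, so no feasible schedule stays within the cap.

no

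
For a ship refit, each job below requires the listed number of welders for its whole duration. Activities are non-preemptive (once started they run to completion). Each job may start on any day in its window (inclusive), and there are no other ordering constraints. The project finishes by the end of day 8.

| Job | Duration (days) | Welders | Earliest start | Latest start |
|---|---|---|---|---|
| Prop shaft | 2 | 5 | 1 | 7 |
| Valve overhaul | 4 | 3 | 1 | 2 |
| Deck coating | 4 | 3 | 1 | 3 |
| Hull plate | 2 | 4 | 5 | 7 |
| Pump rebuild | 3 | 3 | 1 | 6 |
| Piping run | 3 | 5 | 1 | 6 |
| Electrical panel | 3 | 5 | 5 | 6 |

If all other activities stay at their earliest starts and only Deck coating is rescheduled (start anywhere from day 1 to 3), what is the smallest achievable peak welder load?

Deck coating@1: d1:19  d2:19  d3:14  d4:6  d5:9  d6:9  d7:5  d8:0 → peak 19
Deck coating@2: d1:16  d2:19  d3:14  d4:6  d5:12  d6:9  d7:5  d8:0 → peak 19
Deck coating@3: d1:16  d2:16  d3:14  d4:6  d5:12  d6:12  d7:5  d8:0 → peak 16
Best is Deck coating@3, peak 16.

16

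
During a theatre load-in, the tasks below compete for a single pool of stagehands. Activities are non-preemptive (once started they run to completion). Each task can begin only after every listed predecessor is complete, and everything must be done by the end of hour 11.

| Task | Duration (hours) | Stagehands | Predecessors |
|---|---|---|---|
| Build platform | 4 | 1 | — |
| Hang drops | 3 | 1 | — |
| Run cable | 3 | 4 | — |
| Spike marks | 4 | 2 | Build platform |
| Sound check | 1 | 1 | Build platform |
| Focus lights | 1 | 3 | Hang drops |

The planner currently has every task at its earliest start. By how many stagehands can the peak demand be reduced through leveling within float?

2

Early-start peak: h1:6  h2:6  h3:6  h4:4  h5:3  h6:2  h7:2  h8:2  h9:0  h10:0  h11:0 ⇒ 6.
Leveled (Build platform@1, Hang drops@1, Run cable@5, Spike marks@8, Sound check@8, Focus lights@4): h1:2  h2:2  h3:2  h4:4  h5:4  h6:4  h7:4  h8:3  h9:2  h10:2  h11:2 ⇒ 4.
Reduction 6 − 4 = 2.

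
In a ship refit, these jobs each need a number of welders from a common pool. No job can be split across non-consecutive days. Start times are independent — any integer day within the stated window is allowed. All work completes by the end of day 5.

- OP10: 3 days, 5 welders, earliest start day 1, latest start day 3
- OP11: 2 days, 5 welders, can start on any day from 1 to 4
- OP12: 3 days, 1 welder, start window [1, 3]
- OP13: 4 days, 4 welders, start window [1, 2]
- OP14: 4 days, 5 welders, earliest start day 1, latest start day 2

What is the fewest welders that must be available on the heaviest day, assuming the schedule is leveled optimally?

15

Early-start (OP10@1, OP11@1, OP12@1, OP13@1, OP14@1) gives peak 20: d1:20  d2:20  d3:15  d4:9  d5:0.
Shift OP11→4.
Schedule OP10@1, OP11@4, OP12@1, OP13@1, OP14@1: d1:15  d2:15  d3:15  d4:14  d5:5 — peak 15.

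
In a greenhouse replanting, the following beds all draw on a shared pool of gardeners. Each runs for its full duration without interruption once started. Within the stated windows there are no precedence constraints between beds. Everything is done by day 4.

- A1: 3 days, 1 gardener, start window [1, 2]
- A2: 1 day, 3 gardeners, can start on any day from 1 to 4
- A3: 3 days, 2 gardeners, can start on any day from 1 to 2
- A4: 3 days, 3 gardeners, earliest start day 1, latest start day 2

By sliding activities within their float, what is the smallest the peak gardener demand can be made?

Early-start (A1@1, A2@1, A3@1, A4@1) gives peak 9: d1:9  d2:6  d3:6  d4:0.
Shift A4→2.
Schedule A1@1, A2@1, A3@1, A4@2: d1:6  d2:6  d3:6  d4:3 — peak 6.
Total gardener-days = 21 over 4 days ⇒ peak ≥ ⌈21/4⌉ = 6, so 6 is optimal.

6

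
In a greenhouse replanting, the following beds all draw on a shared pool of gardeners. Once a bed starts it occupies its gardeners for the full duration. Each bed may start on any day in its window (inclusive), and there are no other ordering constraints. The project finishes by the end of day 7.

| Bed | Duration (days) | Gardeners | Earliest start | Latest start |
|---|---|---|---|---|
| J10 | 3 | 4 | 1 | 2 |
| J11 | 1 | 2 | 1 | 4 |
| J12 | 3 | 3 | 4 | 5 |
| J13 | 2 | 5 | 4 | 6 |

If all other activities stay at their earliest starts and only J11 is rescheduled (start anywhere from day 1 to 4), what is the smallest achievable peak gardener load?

8

J11@1: d1:6  d2:4  d3:4  d4:8  d5:8  d6:3  d7:0 → peak 8
J11@2: d1:4  d2:6  d3:4  d4:8  d5:8  d6:3  d7:0 → peak 8
J11@3: d1:4  d2:4  d3:6  d4:8  d5:8  d6:3  d7:0 → peak 8
J11@4: d1:4  d2:4  d3:4  d4:10  d5:8  d6:3  d7:0 → peak 10
Best is J11@1, peak 8.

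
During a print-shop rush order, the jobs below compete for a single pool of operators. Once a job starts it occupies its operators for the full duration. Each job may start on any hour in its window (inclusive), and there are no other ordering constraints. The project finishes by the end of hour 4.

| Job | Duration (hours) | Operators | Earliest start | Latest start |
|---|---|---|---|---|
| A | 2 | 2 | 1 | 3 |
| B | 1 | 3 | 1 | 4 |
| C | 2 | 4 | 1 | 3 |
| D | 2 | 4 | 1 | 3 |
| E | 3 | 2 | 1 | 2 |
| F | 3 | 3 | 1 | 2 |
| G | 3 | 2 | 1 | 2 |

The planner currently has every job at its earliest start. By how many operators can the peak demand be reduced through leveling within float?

Early-start peak: h1:20  h2:17  h3:7  h4:0 ⇒ 20.
Leveled (A@1, B@1, C@1, D@3, E@1, F@2, G@1): h1:13  h2:13  h3:11  h4:7 ⇒ 13.
Reduction 20 − 13 = 7.

7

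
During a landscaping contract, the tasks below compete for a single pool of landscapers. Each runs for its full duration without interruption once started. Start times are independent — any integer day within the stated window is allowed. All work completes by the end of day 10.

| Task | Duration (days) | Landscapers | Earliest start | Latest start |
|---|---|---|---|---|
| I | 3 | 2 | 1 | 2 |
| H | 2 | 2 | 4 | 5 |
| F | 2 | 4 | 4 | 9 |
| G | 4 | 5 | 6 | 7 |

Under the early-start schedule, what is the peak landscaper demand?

Early-start schedule: I@1, H@4, F@4, G@6.
Load per day: day 1: 2, day 2: 2, day 3: 2, day 4: 6, day 5: 6, day 6: 5, day 7: 5, day 8: 5, day 9: 5, day 10: 0.
Peak is 6.

6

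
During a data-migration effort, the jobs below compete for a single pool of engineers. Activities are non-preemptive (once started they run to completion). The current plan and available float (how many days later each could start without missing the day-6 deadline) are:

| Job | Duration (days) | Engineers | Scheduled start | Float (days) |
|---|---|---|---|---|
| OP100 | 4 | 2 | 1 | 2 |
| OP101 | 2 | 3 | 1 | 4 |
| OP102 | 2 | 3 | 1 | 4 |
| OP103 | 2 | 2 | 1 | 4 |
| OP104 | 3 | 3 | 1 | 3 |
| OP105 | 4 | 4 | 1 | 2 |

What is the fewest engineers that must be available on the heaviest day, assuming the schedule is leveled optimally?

9

Early-start (OP100@1, OP101@1, OP102@1, OP103@1, OP104@1, OP105@1) gives peak 17: d1:17  d2:17  d3:9  d4:6  d5:0  d6:0.
Shift OP103→5, OP104→3, OP105→3.
Schedule OP100@1, OP101@1, OP102@1, OP103@5, OP104@3, OP105@3: d1:8  d2:8  d3:9  d4:9  d5:9  d6:6 — peak 9.
Total engineer-days = 49 over 6 days ⇒ peak ≥ ⌈49/6⌉ = 9, so 9 is optimal.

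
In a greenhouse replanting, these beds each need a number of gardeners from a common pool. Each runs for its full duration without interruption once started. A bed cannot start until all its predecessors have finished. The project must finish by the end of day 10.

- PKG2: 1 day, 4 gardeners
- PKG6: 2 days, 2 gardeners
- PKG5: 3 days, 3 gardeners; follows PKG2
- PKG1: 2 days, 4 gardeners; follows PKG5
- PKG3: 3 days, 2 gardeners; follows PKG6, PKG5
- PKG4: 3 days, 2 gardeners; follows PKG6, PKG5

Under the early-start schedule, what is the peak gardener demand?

8

Early-start schedule: PKG2@1, PKG6@1, PKG5@2, PKG1@5, PKG3@5, PKG4@5.
Load per day: day 1: 6, day 2: 5, day 3: 3, day 4: 3, day 5: 8, day 6: 8, day 7: 4, day 8: 0, day 9: 0, day 10: 0.
Peak is 8.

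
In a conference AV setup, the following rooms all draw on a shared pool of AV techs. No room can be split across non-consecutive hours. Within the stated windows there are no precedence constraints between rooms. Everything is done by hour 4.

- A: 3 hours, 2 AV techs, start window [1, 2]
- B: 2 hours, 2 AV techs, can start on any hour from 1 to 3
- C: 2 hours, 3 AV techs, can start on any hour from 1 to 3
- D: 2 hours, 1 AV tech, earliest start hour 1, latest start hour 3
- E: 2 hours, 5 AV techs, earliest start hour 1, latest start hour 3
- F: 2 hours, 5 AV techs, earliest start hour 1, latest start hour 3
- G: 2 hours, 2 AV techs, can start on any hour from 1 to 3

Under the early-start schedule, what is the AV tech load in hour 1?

20

At early start, hour 1 has: A, B, C, D, E, F, G.
Demand: 2 + 2 + 3 + 1 + 5 + 5 + 2 = 20.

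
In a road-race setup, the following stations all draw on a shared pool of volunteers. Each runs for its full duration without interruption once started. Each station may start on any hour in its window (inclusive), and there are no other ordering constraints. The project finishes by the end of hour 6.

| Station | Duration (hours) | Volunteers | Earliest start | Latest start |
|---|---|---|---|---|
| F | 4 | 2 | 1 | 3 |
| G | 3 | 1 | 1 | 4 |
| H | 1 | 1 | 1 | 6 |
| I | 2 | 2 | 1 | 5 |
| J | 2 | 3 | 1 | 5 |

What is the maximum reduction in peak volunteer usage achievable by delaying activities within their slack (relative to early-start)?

Early-start peak: h1:9  h2:8  h3:3  h4:2  h5:0  h6:0 ⇒ 9.
Leveled (F@1, G@3, H@3, I@1, J@5): h1:4  h2:4  h3:4  h4:3  h5:4  h6:3 ⇒ 4.
Reduction 9 − 4 = 5.

5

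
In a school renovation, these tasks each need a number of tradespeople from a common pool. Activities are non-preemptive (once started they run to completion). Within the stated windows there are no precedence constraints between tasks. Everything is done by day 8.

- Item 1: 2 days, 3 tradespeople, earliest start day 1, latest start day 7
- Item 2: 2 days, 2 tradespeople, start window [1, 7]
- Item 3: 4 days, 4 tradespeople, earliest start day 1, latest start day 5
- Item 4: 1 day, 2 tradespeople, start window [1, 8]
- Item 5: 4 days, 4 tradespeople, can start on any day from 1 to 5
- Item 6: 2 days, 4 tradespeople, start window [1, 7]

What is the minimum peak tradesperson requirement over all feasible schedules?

8

Early-start (Item 1@1, Item 2@1, Item 3@1, Item 4@1, Item 5@1, Item 6@1) gives peak 19: d1:19  d2:17  d3:8  d4:8  d5:0  d6:0  d7:0  d8:0.
Shift Item 3→3, Item 5→3, Item 6→7.
Schedule Item 1@1, Item 2@1, Item 3@3, Item 4@1, Item 5@3, Item 6@7: d1:7  d2:5  d3:8  d4:8  d5:8  d6:8  d7:4  d8:4 — peak 8.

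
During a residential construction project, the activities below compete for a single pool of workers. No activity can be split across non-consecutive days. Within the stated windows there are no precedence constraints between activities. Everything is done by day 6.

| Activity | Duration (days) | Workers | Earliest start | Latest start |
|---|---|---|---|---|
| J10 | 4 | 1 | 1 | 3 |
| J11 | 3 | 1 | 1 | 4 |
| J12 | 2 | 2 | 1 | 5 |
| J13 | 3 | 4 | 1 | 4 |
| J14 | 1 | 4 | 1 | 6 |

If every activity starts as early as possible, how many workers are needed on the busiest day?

Early-start schedule: J10@1, J11@1, J12@1, J13@1, J14@1.
Load per day: day 1: 12, day 2: 8, day 3: 6, day 4: 1, day 5: 0, day 6: 0.
Peak is 12.

12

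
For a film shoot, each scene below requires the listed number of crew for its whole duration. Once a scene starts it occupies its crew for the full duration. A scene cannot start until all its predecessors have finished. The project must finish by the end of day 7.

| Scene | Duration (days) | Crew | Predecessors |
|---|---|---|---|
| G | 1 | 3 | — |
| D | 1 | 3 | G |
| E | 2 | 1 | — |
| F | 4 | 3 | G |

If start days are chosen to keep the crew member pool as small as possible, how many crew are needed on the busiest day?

Early-start (G@1, D@2, E@1, F@2) gives peak 7: d1:4  d2:7  d3:3  d4:3  d5:3  d6:0  d7:0.
Shift F→3.
Schedule G@1, D@2, E@1, F@3: d1:4  d2:4  d3:3  d4:3  d5:3  d6:3  d7:0 — peak 4.

4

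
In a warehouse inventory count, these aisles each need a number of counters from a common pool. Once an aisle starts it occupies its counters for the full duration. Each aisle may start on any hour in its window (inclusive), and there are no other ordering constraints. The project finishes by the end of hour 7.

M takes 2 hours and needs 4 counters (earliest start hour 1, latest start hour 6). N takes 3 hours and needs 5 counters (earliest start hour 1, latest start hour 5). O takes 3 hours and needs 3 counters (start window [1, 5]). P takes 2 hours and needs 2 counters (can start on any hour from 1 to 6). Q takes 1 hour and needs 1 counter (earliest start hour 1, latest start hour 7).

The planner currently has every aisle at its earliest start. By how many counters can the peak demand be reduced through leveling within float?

Early-start peak: h1:15  h2:14  h3:8  h4:0  h5:0  h6:0  h7:0 ⇒ 15.
Leveled (M@1, N@4, O@1, P@3, Q@3): h1:7  h2:7  h3:6  h4:7  h5:5  h6:5  h7:0 ⇒ 7.
Reduction 15 − 7 = 8.

8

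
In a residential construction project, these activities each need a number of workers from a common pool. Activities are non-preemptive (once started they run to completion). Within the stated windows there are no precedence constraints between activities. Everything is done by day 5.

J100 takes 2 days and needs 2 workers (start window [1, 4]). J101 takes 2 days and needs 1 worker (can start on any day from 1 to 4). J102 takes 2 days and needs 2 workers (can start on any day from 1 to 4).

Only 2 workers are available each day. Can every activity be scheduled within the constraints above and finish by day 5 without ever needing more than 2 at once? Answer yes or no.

no

The minimum achievable peak is 3; 2 < 3, so no feasible schedule stays within the cap.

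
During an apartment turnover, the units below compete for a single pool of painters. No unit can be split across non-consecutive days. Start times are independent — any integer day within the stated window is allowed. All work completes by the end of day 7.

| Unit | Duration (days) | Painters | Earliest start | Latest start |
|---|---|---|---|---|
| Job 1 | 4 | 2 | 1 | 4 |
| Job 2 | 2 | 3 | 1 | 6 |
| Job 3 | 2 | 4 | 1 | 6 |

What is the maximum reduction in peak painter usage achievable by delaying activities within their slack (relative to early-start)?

Early-start peak: d1:9  d2:9  d3:2  d4:2  d5:0  d6:0  d7:0 ⇒ 9.
Leveled (Job 1@1, Job 2@1, Job 3@5): d1:5  d2:5  d3:2  d4:2  d5:4  d6:4  d7:0 ⇒ 5.
Reduction 9 − 5 = 4.

4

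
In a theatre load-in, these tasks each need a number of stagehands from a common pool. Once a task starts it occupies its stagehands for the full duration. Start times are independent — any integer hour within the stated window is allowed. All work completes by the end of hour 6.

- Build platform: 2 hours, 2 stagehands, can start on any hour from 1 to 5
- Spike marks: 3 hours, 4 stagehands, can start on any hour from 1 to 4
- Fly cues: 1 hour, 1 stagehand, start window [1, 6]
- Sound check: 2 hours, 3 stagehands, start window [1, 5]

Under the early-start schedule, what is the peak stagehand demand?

10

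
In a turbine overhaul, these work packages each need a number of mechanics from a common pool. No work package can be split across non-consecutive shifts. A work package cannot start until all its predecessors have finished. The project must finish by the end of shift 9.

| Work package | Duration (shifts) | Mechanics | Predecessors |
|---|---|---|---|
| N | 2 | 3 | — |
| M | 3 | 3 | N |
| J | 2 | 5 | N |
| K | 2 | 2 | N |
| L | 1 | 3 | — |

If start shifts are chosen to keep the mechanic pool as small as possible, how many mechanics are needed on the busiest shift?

Early-start (N@1, M@3, J@3, K@3, L@1) gives peak 10: s1:6  s2:3  s3:10  s4:10  s5:3  s6:0  s7:0  s8:0  s9:0.
Shift J→6, L→8.
Schedule N@1, M@3, J@6, K@3, L@8: s1:3  s2:3  s3:5  s4:5  s5:3  s6:5  s7:5  s8:3  s9:0 — peak 5.

5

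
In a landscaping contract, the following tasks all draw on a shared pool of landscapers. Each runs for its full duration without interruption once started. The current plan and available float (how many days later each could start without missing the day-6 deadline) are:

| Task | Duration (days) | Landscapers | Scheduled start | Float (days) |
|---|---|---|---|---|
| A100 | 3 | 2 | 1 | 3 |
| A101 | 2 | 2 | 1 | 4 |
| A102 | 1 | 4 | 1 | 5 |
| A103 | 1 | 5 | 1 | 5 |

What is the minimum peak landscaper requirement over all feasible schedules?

5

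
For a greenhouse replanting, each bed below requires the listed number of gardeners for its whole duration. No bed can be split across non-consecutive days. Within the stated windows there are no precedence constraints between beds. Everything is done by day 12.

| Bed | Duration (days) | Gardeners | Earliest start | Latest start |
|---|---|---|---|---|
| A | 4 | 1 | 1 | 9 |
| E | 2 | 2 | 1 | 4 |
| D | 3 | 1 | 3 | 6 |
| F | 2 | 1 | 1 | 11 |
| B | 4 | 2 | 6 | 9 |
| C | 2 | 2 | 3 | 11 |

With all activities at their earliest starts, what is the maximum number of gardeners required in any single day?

4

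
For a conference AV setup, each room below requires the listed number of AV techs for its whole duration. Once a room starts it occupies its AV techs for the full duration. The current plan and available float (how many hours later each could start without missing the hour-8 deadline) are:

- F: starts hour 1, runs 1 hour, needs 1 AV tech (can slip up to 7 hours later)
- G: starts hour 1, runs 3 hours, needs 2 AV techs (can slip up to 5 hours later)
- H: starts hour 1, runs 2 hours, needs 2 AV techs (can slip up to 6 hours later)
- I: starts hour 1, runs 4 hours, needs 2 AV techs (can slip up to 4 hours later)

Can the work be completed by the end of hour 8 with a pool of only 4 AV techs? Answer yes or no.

yes

Schedule F@1, G@1, H@2, I@4: h1:3  h2:4  h3:4  h4:2  h5:2  h6:2  h7:2  h8:0 — peak 4 ≤ 4.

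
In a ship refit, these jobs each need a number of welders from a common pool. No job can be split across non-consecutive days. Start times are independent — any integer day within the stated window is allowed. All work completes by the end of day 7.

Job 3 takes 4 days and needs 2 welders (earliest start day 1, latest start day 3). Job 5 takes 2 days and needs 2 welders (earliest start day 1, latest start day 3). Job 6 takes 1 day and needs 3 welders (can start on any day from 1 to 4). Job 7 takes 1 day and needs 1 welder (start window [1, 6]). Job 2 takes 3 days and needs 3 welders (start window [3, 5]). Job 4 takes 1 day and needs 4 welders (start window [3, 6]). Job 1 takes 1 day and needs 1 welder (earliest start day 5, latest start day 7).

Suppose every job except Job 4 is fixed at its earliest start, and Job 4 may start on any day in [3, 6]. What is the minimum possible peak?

8

Job 4@3: d1:8  d2:4  d3:9  d4:5  d5:4  d6:0  d7:0 → peak 9
Job 4@4: d1:8  d2:4  d3:5  d4:9  d5:4  d6:0  d7:0 → peak 9
Job 4@5: d1:8  d2:4  d3:5  d4:5  d5:8  d6:0  d7:0 → peak 8
Job 4@6: d1:8  d2:4  d3:5  d4:5  d5:4  d6:4  d7:0 → peak 8
Best is Job 4@5, peak 8.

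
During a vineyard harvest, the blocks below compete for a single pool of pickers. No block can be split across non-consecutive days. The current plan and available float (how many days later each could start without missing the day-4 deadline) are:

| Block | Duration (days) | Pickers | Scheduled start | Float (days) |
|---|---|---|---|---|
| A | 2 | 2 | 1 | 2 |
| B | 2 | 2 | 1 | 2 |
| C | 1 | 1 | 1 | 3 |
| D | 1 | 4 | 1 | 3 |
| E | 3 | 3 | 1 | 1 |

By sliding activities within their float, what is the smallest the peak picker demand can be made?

6

Early-start (A@1, B@1, C@1, D@1, E@1) gives peak 12: d1:12  d2:7  d3:3  d4:0.
Shift B→3, D→4.
Schedule A@1, B@3, C@1, D@4, E@1: d1:6  d2:5  d3:5  d4:6 — peak 6.
Total picker-days = 22 over 4 days ⇒ peak ≥ ⌈22/4⌉ = 6, so 6 is optimal.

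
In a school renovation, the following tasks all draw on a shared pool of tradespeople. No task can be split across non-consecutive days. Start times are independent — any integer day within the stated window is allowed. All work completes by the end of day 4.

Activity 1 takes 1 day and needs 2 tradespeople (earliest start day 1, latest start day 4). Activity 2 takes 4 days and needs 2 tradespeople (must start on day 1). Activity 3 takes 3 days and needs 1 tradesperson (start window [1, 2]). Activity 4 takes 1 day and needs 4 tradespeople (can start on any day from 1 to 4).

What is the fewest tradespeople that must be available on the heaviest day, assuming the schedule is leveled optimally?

6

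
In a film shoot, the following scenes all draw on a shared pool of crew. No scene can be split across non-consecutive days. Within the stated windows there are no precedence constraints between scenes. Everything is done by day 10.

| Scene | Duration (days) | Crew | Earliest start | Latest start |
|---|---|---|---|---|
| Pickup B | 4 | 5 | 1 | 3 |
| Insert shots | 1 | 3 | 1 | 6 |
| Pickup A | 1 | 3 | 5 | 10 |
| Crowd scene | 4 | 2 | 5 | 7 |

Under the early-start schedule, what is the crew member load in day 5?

At early start, day 5 has: Pickup A, Crowd scene.
Demand: 3 + 2 = 5.

5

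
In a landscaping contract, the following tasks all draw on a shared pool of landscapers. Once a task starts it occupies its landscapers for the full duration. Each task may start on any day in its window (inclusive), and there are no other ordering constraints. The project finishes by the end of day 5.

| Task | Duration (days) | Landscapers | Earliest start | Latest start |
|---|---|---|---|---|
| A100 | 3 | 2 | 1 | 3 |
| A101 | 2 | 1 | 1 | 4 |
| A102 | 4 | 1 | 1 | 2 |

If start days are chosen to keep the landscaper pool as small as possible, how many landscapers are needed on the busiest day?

Early-start (A100@1, A101@1, A102@1) gives peak 4: d1:4  d2:4  d3:3  d4:1  d5:0.
Shift A101→4.
Schedule A100@1, A101@4, A102@1: d1:3  d2:3  d3:3  d4:2  d5:1 — peak 3.
Total landscaper-days = 12 over 5 days ⇒ peak ≥ ⌈12/5⌉ = 3, so 3 is optimal.

3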